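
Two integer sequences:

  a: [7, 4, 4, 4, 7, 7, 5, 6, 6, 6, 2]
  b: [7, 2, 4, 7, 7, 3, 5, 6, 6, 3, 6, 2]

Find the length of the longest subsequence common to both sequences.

9

One common subsequence of length 9: 7 at a[1]=b[1] → 4 at a[4]=b[3] → 7 at a[5]=b[4] → 7 at a[6]=b[5] → 5 at a[7]=b[7] → 6 at a[8]=b[8] → 6 at a[9]=b[9] → 6 at a[10]=b[11] → 2 at a[11]=b[12]. The LCS DP gives dp[11][12] = 9, so this is optimal.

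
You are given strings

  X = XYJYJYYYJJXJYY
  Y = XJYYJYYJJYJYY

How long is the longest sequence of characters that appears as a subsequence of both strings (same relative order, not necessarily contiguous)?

11

Match X at X[1]=Y[1]; then Y at X[2]=Y[3]; then Y at X[4]=Y[4]; then J at X[5]=Y[5]; then Y at X[7]=Y[6]; then Y at X[8]=Y[7]; then J at X[9]=Y[8]; then J at X[10]=Y[9]; then J at X[12]=Y[11]; then Y at X[13]=Y[12]; then Y at X[14]=Y[13] — 11 characters in the same relative order in both. dp[14][13] = 11 confirms this is the maximum.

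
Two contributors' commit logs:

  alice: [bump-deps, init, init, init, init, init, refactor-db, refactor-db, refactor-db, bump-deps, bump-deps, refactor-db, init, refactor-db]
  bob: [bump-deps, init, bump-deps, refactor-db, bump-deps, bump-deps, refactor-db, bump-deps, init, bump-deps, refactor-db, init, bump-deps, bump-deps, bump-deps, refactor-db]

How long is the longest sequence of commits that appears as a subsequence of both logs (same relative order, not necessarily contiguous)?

9

Pick bump-deps at alice[1]=bob[1], then init at alice[2]=bob[2], then refactor-db at alice[7]=bob[4], then refactor-db at alice[9]=bob[7], then bump-deps at alice[10]=bob[8], then bump-deps at alice[11]=bob[10], then refactor-db at alice[12]=bob[11], then init at alice[13]=bob[12], then refactor-db at alice[14]=bob[16]; all 9 commits appear in both, in order. dp[14][16] = 9 confirms this is the maximum.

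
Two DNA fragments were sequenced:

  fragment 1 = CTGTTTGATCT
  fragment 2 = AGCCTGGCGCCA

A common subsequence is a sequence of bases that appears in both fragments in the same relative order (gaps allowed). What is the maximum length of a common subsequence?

5

Match C at fragment 1[1]=fragment 2[4]; then T at fragment 1[2]=fragment 2[5]; then G at fragment 1[3]=fragment 2[7]; then G at fragment 1[7]=fragment 2[9]; then A at fragment 1[8]=fragment 2[12] — 5 bases in the same relative order in both. Since dp[11][12] = 5, nothing longer is possible.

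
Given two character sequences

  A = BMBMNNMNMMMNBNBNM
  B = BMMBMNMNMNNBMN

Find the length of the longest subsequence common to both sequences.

One common subsequence of length 12: B at A[1]=B[1], then M at A[2]=B[3], then B at A[3]=B[4], then M at A[4]=B[5], then N at A[6]=B[6], then M at A[7]=B[7], then N at A[8]=B[8], then M at A[11]=B[9], then N at A[12]=B[10], then N at A[14]=B[11], then B at A[15]=B[12], then N at A[16]=B[14]. Since dp[17][14] = 12, nothing longer is possible.

12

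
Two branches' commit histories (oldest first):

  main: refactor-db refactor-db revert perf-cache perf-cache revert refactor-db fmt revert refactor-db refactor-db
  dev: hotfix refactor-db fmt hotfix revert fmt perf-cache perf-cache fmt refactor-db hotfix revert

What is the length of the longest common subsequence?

6

One common subsequence of length 6: refactor-db at main[1]=dev[2] → revert at main[3]=dev[5] → perf-cache at main[4]=dev[7] → perf-cache at main[5]=dev[8] → refactor-db at main[7]=dev[10] → revert at main[9]=dev[12]. Since dp[11][12] = 6, nothing longer is possible.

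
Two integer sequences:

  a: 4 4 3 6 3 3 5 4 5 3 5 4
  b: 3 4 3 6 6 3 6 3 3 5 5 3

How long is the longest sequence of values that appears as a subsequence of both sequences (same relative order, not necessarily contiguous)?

Let dp[i][j] be the LCS length of the first i values of a and the first j values of b. dp[i][j] = dp[i-1][j-1]+1 when the i-th and j-th values match, else max(dp[i-1][j], dp[i][j-1]).
    ·  3  4  3  6  6  3  6  3  3  5  5  3
 ·  0  0  0  0  0  0  0  0  0  0  0  0  0
 4  0  0  1  1  1  1  1  1  1  1  1  1  1
 4  0  0  1  1  1  1  1  1  1  1  1  1  1
 3  0  1  1  2  2  2  2  2  2  2  2  2  2
 6  0  1  1  2  3  3  3  3  3  3  3  3  3
 3  0  1  1  2  3  3  4  4  4  4  4  4  4
 3  0  1  1  2  3  3  4  4  5  5  5  5  5
 5  0  1  1  2  3  3  4  4  5  5  6  6  6
 4  0  1  2  2  3  3  4  4  5  5  6  6  6
 5  0  1  2  2  3  3  4  4  5  5  6  7  7
 3  0  1  2  3  3  3  4  4  5  6  6  7  8
 5  0  1  2  3  3  3  4  4  5  6  7  7  8
 4  0  1  2  3  3  3  4  4  5  6  7  7  8
dp[12][12] = 8. One LCS (by backtracking along matches): 4, 3, 6, 3, 3, 5, 5, 3.

8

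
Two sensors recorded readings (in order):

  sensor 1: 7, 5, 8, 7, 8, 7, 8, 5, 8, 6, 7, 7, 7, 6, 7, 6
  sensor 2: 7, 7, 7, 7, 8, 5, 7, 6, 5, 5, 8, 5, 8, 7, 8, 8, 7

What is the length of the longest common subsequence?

9

Taking 7 (sensor 1 #1, sensor 2 #3), then 7 (sensor 1 #4, sensor 2 #4), then 8 (sensor 1 #5, sensor 2 #5), then 7 (sensor 1 #6, sensor 2 #7), then 8 (sensor 1 #7, sensor 2 #11), then 5 (sensor 1 #8, sensor 2 #12), then 8 (sensor 1 #9, sensor 2 #13), then 7 (sensor 1 #11, sensor 2 #14), then 7 (sensor 1 #15, sensor 2 #17) gives a common subsequence of length 9, and the DP table's final entry dp[16][17] is also 9, so no common subsequence is longer.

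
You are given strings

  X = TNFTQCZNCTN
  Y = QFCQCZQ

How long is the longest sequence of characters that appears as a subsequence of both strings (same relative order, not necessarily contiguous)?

Let dp[i][j] be the LCS length of the first i characters of X and the first j characters of Y. dp[i][j] = dp[i-1][j-1]+1 when the i-th and j-th characters match, else max(dp[i-1][j], dp[i][j-1]).
    ·  Q  F  C  Q  C  Z  Q
 ·  0  0  0  0  0  0  0  0
 T  0  0  0  0  0  0  0  0
 N  0  0  0  0  0  0  0  0
 F  0  0  1  1  1  1  1  1
 T  0  0  1  1  1  1  1  1
 Q  0  1  1  1  2  2  2  2
 C  0  1  1  2  2  3  3  3
 Z  0  1  1  2  2  3  4  4
 N  0  1  1  2  2  3  4  4
 C  0  1  1  2  2  3  4  4
 T  0  1  1  2  2  3  4  4
 N  0  1  1  2  2  3  4  4
dp[11][7] = 4. One LCS (by backtracking along matches): FQCZ.

4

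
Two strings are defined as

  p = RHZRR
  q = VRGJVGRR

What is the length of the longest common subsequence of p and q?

Taking R (p #1, q #2), then R (p #4, q #7), then R (p #5, q #8) gives a common subsequence of length 3, and the DP table's final entry dp[5][8] is also 3, so no common subsequence is longer.

3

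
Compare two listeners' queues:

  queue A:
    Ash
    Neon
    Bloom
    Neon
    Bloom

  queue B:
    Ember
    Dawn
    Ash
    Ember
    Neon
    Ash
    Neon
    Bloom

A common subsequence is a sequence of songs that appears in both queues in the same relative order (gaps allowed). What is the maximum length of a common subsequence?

Match Ash (queue A #1, queue B #3), Neon (queue A #2, queue B #5), Neon (queue A #4, queue B #7), Bloom (queue A #5, queue B #8) — 4 songs in the same relative order in both. Since dp[5][8] = 4, nothing longer is possible.

4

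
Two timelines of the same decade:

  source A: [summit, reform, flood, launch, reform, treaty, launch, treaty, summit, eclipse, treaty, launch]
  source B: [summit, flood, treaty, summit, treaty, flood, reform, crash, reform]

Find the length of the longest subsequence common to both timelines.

Match summit [1,1]; then flood [3,2]; then treaty [8,3]; then summit [9,4]; then treaty [11,5] — 5 events in the same relative order in both, and the DP table's final entry dp[12][9] is also 5, so no common subsequence is longer.

5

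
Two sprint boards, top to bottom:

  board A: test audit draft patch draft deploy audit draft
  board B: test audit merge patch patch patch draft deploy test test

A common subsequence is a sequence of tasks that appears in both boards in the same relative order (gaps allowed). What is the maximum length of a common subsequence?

5

One common subsequence of length 5: test (board A #1, board B #1), then audit (board A #2, board B #2), then patch (board A #4, board B #6), then draft (board A #5, board B #7), then deploy (board A #6, board B #8). dp[8][10] = 5 confirms this is the maximum.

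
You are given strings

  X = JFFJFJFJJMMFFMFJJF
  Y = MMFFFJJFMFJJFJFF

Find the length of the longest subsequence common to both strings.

11

Pick F [3,3], F [5,4], F [7,5], J [8,6], J [9,7], F [13,8], M [14,9], F [15,10], J [16,12], J [17,14], F [18,16]; all 11 characters appear in both, in order. Since dp[18][16] = 11, nothing longer is possible.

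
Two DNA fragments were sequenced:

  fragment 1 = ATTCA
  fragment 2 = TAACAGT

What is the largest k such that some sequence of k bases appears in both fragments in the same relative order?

3

Match A at fragment 1[1]=fragment 2[3]; then C at fragment 1[4]=fragment 2[4]; then A at fragment 1[5]=fragment 2[5] — 3 bases in the same relative order in both. dp[5][7] = 3 confirms this is the maximum.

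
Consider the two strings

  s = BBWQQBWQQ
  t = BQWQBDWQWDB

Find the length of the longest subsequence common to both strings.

Let dp[i][j] be the LCS length of the first i characters of s and the first j characters of t. dp[i][j] = dp[i-1][j-1]+1 when the i-th and j-th characters match, else max(dp[i-1][j], dp[i][j-1]).
    ·  B  Q  W  Q  B  D  W  Q  W  D  B
 ·  0  0  0  0  0  0  0  0  0  0  0  0
 B  0  1  1  1  1  1  1  1  1  1  1  1
 B  0  1  1  1  1  2  2  2  2  2  2  2
 W  0  1  1  2  2  2  2  3  3  3  3  3
 Q  0  1  2  2  3  3  3  3  4  4  4  4
 Q  0  1  2  2  3  3  3  3  4  4  4  4
 B  0  1  2  2  3  4  4  4  4  4  4  5
 W  0  1  2  3  3  4  4  5  5  5  5  5
 Q  0  1  2  3  4  4  4  5  6  6  6  6
 Q  0  1  2  3  4  4  4  5  6  6  6  6
dp[9][11] = 6. One LCS (by backtracking along matches): BWQBWQ.

6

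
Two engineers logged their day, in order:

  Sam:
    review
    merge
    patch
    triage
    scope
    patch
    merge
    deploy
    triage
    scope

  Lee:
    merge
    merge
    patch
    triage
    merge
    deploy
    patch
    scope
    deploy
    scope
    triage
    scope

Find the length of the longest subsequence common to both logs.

One common subsequence of length 7: merge [2,2] → patch [3,3] → triage [4,4] → scope [5,8] → deploy [8,9] → triage [9,11] → scope [10,12]. dp[10][12] = 7 confirms this is the maximum.

7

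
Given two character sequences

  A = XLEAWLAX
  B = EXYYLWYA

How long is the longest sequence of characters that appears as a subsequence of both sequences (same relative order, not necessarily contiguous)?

4

Match X (A #1, B #2); then L (A #2, B #5); then W (A #5, B #6); then A (A #7, B #8) — 4 characters in the same relative order in both. dp[8][8] = 4 confirms this is the maximum.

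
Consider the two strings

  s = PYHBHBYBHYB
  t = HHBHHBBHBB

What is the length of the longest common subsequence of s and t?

7

Let dp[i][j] be the LCS length of the first i characters of s and the first j characters of t. dp[i][j] = dp[i-1][j-1]+1 when the i-th and j-th characters match, else max(dp[i-1][j], dp[i][j-1]).
    ·  H  H  B  H  H  B  B  H  B  B
 ·  0  0  0  0  0  0  0  0  0  0  0
 P  0  0  0  0  0  0  0  0  0  0  0
 Y  0  0  0  0  0  0  0  0  0  0  0
 H  0  1  1  1  1  1  1  1  1  1  1
 B  0  1  1  2  2  2  2  2  2  2  2
 H  0  1  2  2  3  3  3  3  3  3  3
 B  0  1  2  3  3  3  4  4  4  4  4
 Y  0  1  2  3  3  3  4  4  4  4  4
 B  0  1  2  3  3  3  4  5  5  5  5
 H  0  1  2  3  4  4  4  5  6  6  6
 Y  0  1  2  3  4  4  4  5  6  6  6
 B  0  1  2  3  4  4  5  5  6  7  7
dp[11][10] = 7. One LCS (by backtracking along matches): HBHBBHB.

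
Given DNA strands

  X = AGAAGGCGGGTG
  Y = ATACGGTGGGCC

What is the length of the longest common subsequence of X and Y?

7

Match A (X #1, Y #1); then A (X #3, Y #3); then G (X #5, Y #5); then G (X #6, Y #6); then G (X #8, Y #8); then G (X #9, Y #9); then G (X #10, Y #10) — 7 bases in the same relative order in both. Since dp[12][12] = 7, nothing longer is possible.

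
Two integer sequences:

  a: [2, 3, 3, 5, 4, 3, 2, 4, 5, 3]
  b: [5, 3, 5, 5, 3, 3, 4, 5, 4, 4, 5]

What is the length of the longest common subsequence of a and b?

6

Taking 3 (a #2, b #5), 3 (a #3, b #6), 5 (a #4, b #8), 4 (a #5, b #9), 4 (a #8, b #10), 5 (a #9, b #11) gives a common subsequence of length 6. dp[10][11] = 6 confirms this is the maximum.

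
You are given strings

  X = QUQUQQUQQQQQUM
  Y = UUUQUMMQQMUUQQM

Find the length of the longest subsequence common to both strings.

One common subsequence of length 9: U [2,3] → Q [3,4] → U [4,5] → Q [5,8] → Q [6,9] → U [7,12] → Q [11,13] → Q [12,14] → M [14,15]. dp[14][15] = 9 confirms this is the maximum.

9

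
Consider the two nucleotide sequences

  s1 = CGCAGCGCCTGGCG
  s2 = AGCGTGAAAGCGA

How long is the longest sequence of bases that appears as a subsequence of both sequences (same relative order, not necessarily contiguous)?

9

Match A (s1 #4, s2 #1); then G (s1 #5, s2 #2); then C (s1 #6, s2 #3); then G (s1 #7, s2 #4); then T (s1 #10, s2 #5); then G (s1 #11, s2 #6); then G (s1 #12, s2 #10); then C (s1 #13, s2 #11); then G (s1 #14, s2 #12) — 9 bases in the same relative order in both. The LCS DP gives dp[14][13] = 9, so this is optimal.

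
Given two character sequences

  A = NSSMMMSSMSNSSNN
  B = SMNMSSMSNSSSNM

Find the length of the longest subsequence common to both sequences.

11

One common subsequence of length 11: S at A[3]=B[1] → M at A[4]=B[2] → M at A[6]=B[4] → S at A[7]=B[5] → S at A[8]=B[6] → M at A[9]=B[7] → S at A[10]=B[8] → N at A[11]=B[9] → S at A[12]=B[11] → S at A[13]=B[12] → N at A[14]=B[13]. The LCS DP gives dp[15][14] = 11, so this is optimal.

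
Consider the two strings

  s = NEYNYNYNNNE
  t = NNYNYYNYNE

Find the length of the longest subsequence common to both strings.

Let dp[i][j] be the LCS length of the first i characters of s and the first j characters of t. dp[i][j] = dp[i-1][j-1]+1 when the i-th and j-th characters match, else max(dp[i-1][j], dp[i][j-1]).
    ·  N  N  Y  N  Y  Y  N  Y  N  E
 ·  0  0  0  0  0  0  0  0  0  0  0
 N  0  1  1  1  1  1  1  1  1  1  1
 E  0  1  1  1  1  1  1  1  1  1  2
 Y  0  1  1  2  2  2  2  2  2  2  2
 N  0  1  2  2  3  3  3  3  3  3  3
 Y  0  1  2  3  3  4  4  4  4  4  4
 N  0  1  2  3  4  4  4  5  5  5  5
 Y  0  1  2  3  4  5  5  5  6  6  6
 N  0  1  2  3  4  5  5  6  6  7  7
 N  0  1  2  3  4  5  5  6  6  7  7
 N  0  1  2  3  4  5  5  6  6  7  7
 E  0  1  2  3  4  5  5  6  6  7  8
dp[11][10] = 8. One LCS (by backtracking along matches): NYNYNYNE.

8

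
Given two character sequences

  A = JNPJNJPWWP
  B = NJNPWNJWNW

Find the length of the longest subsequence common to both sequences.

One common subsequence of length 7: J at A[1]=B[2], then N at A[2]=B[3], then P at A[3]=B[4], then N at A[5]=B[6], then J at A[6]=B[7], then W at A[8]=B[8], then W at A[9]=B[10]. The LCS DP gives dp[10][10] = 7, so this is optimal.

7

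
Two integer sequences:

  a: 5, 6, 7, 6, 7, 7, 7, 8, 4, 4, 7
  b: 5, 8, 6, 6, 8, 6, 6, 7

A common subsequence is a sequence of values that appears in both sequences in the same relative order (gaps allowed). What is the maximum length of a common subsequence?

5

Let dp[i][j] be the LCS length of the first i values of a and the first j values of b. dp[i][j] = dp[i-1][j-1]+1 when the i-th and j-th values match, else max(dp[i-1][j], dp[i][j-1]).
    ·  5  8  6  6  8  6  6  7
 ·  0  0  0  0  0  0  0  0  0
 5  0  1  1  1  1  1  1  1  1
 6  0  1  1  2  2  2  2  2  2
 7  0  1  1  2  2  2  2  2  3
 6  0  1  1  2  3  3  3  3  3
 7  0  1  1  2  3  3  3  3  4
 7  0  1  1  2  3  3  3  3  4
 7  0  1  1  2  3  3  3  3  4
 8  0  1  2  2  3  4  4  4  4
 4  0  1  2  2  3  4  4  4  4
 4  0  1  2  2  3  4  4  4  4
 7  0  1  2  2  3  4  4  4  5
dp[11][8] = 5. One LCS (by backtracking along matches): 5, 6, 6, 8, 7.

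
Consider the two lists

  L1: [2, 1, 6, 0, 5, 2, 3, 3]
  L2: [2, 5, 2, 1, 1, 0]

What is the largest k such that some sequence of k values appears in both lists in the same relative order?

3

Let dp[i][j] be the LCS length of the first i values of L1 and the first j values of L2. dp[i][j] = dp[i-1][j-1]+1 when the i-th and j-th values match, else max(dp[i-1][j], dp[i][j-1]).
    ·  2  5  2  1  1  0
 ·  0  0  0  0  0  0  0
 2  0  1  1  1  1  1  1
 1  0  1  1  1  2  2  2
 6  0  1  1  1  2  2  2
 0  0  1  1  1  2  2  3
 5  0  1  2  2  2  2  3
 2  0  1  2  3  3  3  3
 3  0  1  2  3  3  3  3
 3  0  1  2  3  3  3  3
dp[8][6] = 3. One LCS (by backtracking along matches): 2, 1, 0.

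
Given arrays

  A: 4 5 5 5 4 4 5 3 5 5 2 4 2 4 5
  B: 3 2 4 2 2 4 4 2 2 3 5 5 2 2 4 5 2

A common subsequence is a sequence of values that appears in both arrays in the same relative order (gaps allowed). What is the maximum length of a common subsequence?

Taking 4 (A #1, B #3), then 4 (A #5, B #6), then 4 (A #6, B #7), then 3 (A #8, B #10), then 5 (A #9, B #11), then 5 (A #10, B #12), then 2 (A #11, B #13), then 2 (A #13, B #14), then 4 (A #14, B #15), then 5 (A #15, B #16) gives a common subsequence of length 10. The LCS DP gives dp[15][17] = 10, so this is optimal.

10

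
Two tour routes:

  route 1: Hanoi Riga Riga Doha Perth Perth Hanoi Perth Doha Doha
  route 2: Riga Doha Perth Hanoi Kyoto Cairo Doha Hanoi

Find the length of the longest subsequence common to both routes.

Taking Riga at route 1[3]=route 2[1], then Doha at route 1[4]=route 2[2], then Perth at route 1[6]=route 2[3], then Hanoi at route 1[7]=route 2[4], then Doha at route 1[9]=route 2[7] gives a common subsequence of length 5. Since dp[10][8] = 5, nothing longer is possible.

5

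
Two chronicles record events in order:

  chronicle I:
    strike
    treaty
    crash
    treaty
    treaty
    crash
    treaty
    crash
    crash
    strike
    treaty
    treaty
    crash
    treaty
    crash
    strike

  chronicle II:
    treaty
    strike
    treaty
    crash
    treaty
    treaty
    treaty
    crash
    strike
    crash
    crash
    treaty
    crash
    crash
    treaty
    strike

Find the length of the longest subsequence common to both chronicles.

Pick strike [1,2] → treaty [2,3] → crash [3,4] → treaty [4,6] → treaty [5,7] → crash [6,8] → crash [8,10] → crash [9,11] → treaty [11,12] → crash [13,14] → treaty [14,15] → strike [16,16]; all 12 events appear in both, in order, and the DP table's final entry dp[16][16] is also 12, so no common subsequence is longer.

12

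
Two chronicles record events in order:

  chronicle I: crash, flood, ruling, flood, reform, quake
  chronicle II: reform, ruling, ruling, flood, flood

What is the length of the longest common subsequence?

One common subsequence of length 2: flood [2,4] → flood [4,5]. Since dp[6][5] = 2, nothing longer is possible.

2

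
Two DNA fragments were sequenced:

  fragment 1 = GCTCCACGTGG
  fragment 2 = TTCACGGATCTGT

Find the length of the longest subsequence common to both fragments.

One common subsequence of length 7: T at fragment 1[3]=fragment 2[2]; then C at fragment 1[4]=fragment 2[3]; then C at fragment 1[5]=fragment 2[5]; then A at fragment 1[6]=fragment 2[8]; then C at fragment 1[7]=fragment 2[10]; then G at fragment 1[8]=fragment 2[12]; then T at fragment 1[9]=fragment 2[13], and the DP table's final entry dp[11][13] is also 7, so no common subsequence is longer.

7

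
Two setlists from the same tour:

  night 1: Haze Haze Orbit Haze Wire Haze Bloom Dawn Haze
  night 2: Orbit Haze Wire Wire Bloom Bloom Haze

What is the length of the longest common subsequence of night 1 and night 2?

5

Pick Orbit at night 1[3]=night 2[1] → Haze at night 1[4]=night 2[2] → Wire at night 1[5]=night 2[4] → Bloom at night 1[7]=night 2[6] → Haze at night 1[9]=night 2[7]; all 5 songs appear in both, in order. The LCS DP gives dp[9][7] = 5, so this is optimal.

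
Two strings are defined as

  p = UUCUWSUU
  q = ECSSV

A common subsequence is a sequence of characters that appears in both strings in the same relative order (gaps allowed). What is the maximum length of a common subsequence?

2

Taking C [3,2] → S [6,4] gives a common subsequence of length 2. The LCS DP gives dp[8][5] = 2, so this is optimal.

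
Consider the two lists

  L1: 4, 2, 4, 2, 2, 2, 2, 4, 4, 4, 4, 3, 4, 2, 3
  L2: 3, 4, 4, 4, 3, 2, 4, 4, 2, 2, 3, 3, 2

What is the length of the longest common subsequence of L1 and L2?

7

Match 4 [1,4] → 2 [2,6] → 4 [3,8] → 2 [4,9] → 2 [5,10] → 3 [12,12] → 2 [14,13] — 7 values in the same relative order in both. The LCS DP gives dp[15][13] = 7, so this is optimal.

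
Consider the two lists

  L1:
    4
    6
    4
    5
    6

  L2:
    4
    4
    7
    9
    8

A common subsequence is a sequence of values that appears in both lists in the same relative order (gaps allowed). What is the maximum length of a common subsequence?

2

Taking 4 at L1[1]=L2[1] → 4 at L1[3]=L2[2] gives a common subsequence of length 2. Since dp[5][5] = 2, nothing longer is possible.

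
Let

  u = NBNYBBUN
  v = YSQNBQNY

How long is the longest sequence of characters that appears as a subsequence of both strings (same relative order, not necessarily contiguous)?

One common subsequence of length 4: N [1,4] → B [2,5] → N [3,7] → Y [4,8]. The LCS DP gives dp[8][8] = 4, so this is optimal.

4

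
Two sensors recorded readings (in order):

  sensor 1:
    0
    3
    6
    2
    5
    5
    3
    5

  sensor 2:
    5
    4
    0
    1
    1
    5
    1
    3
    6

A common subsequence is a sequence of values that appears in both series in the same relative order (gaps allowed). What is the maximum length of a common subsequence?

One common subsequence of length 3: 0 [1,3], 3 [2,8], 6 [3,9]. dp[8][9] = 3 confirms this is the maximum.

3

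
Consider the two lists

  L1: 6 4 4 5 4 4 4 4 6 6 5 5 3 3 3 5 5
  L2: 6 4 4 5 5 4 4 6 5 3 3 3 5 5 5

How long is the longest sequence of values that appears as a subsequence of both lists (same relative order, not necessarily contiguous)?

13

Taking 6 (L1 #1, L2 #1) → 4 (L1 #2, L2 #2) → 4 (L1 #3, L2 #3) → 5 (L1 #4, L2 #5) → 4 (L1 #7, L2 #6) → 4 (L1 #8, L2 #7) → 6 (L1 #10, L2 #8) → 5 (L1 #12, L2 #9) → 3 (L1 #13, L2 #10) → 3 (L1 #14, L2 #11) → 3 (L1 #15, L2 #12) → 5 (L1 #16, L2 #14) → 5 (L1 #17, L2 #15) gives a common subsequence of length 13, and the DP table's final entry dp[17][15] is also 13, so no common subsequence is longer.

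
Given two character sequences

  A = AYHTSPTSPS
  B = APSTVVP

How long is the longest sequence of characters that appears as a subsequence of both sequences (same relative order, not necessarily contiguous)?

Taking A (A #1, B #1); then S (A #5, B #3); then T (A #7, B #4); then P (A #9, B #7) gives a common subsequence of length 4. The LCS DP gives dp[10][7] = 4, so this is optimal.

4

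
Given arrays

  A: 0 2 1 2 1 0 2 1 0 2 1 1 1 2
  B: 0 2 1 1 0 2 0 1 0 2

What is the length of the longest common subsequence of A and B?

Taking 0 (A #1, B #1), then 2 (A #2, B #2), then 1 (A #3, B #3), then 1 (A #5, B #4), then 0 (A #6, B #5), then 2 (A #7, B #6), then 1 (A #8, B #8), then 0 (A #9, B #9), then 2 (A #14, B #10) gives a common subsequence of length 9, and the DP table's final entry dp[14][10] is also 9, so no common subsequence is longer.

9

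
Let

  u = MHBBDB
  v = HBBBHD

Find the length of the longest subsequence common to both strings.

Match H [2,1], then B [3,3], then B [4,4], then D [5,6] — 4 characters in the same relative order in both, and the DP table's final entry dp[6][6] is also 4, so no common subsequence is longer.

4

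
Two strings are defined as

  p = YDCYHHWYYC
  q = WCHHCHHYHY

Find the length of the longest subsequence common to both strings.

Let dp[i][j] be the LCS length of the first i characters of p and the first j characters of q. dp[i][j] = dp[i-1][j-1]+1 when the i-th and j-th characters match, else max(dp[i-1][j], dp[i][j-1]).
    ·  W  C  H  H  C  H  H  Y  H  Y
 ·  0  0  0  0  0  0  0  0  0  0  0
 Y  0  0  0  0  0  0  0  0  1  1  1
 D  0  0  0  0  0  0  0  0  1  1  1
 C  0  0  1  1  1  1  1  1  1  1  1
 Y  0  0  1  1  1  1  1  1  2  2  2
 H  0  0  1  2  2  2  2  2  2  3  3
 H  0  0  1  2  3  3  3  3  3  3  3
 W  0  1  1  2  3  3  3  3  3  3  3
 Y  0  1  1  2  3  3  3  3  4  4  4
 Y  0  1  1  2  3  3  3  3  4  4  5
 C  0  1  2  2  3  4  4  4  4  4  5
dp[10][10] = 5. One LCS (by backtracking along matches): CHHYY.

5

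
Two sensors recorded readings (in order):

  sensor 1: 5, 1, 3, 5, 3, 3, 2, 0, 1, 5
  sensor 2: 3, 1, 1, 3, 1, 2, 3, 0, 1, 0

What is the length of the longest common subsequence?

5

Let dp[i][j] be the LCS length of the first i values of sensor 1 and the first j values of sensor 2. dp[i][j] = dp[i-1][j-1]+1 when the i-th and j-th values match, else max(dp[i-1][j], dp[i][j-1]).
    ·  3  1  1  3  1  2  3  0  1  0
 ·  0  0  0  0  0  0  0  0  0  0  0
 5  0  0  0  0  0  0  0  0  0  0  0
 1  0  0  1  1  1  1  1  1  1  1  1
 3  0  1  1  1  2  2  2  2  2  2  2
 5  0  1  1  1  2  2  2  2  2  2  2
 3  0  1  1  1  2  2  2  3  3  3  3
 3  0  1  1  1  2  2  2  3  3  3  3
 2  0  1  1  1  2  2  3  3  3  3  3
 0  0  1  1  1  2  2  3  3  4  4  4
 1  0  1  2  2  2  3  3  3  4  5  5
 5  0  1  2  2  2  3  3  3  4  5  5
dp[10][10] = 5. One LCS (by backtracking along matches): 1, 3, 3, 0, 1.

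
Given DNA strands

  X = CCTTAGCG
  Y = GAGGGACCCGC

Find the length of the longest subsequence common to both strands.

4

Taking C [1,8] → C [2,9] → G [6,10] → C [7,11] gives a common subsequence of length 4. dp[8][11] = 4 confirms this is the maximum.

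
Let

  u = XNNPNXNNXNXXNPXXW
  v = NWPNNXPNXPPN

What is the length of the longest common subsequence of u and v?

8

Taking N (u #2, v #1), then P (u #4, v #3), then N (u #7, v #4), then N (u #8, v #5), then X (u #9, v #6), then N (u #10, v #8), then X (u #11, v #9), then N (u #13, v #12) gives a common subsequence of length 8. The LCS DP gives dp[17][12] = 8, so this is optimal.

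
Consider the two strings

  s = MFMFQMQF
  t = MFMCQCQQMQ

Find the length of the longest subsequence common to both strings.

Let dp[i][j] be the LCS length of the first i characters of s and the first j characters of t. dp[i][j] = dp[i-1][j-1]+1 when the i-th and j-th characters match, else max(dp[i-1][j], dp[i][j-1]).
    ·  M  F  M  C  Q  C  Q  Q  M  Q
 ·  0  0  0  0  0  0  0  0  0  0  0
 M  0  1  1  1  1  1  1  1  1  1  1
 F  0  1  2  2  2  2  2  2  2  2  2
 M  0  1  2  3  3  3  3  3  3  3  3
 F  0  1  2  3  3  3  3  3  3  3  3
 Q  0  1  2  3  3  4  4  4  4  4  4
 M  0  1  2  3  3  4  4  4  4  5  5
 Q  0  1  2  3  3  4  4  5  5  5  6
 F  0  1  2  3  3  4  4  5  5  5  6
dp[8][10] = 6. One LCS (by backtracking along matches): MFMQMQ.

6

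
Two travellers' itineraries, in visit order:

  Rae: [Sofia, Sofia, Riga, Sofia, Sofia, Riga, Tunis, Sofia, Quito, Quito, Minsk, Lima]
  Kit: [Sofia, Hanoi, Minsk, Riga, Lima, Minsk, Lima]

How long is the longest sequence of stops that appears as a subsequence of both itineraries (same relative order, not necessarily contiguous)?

4

Match Sofia [1,1], then Riga [3,4], then Minsk [11,6], then Lima [12,7] — 4 stops in the same relative order in both. dp[12][7] = 4 confirms this is the maximum.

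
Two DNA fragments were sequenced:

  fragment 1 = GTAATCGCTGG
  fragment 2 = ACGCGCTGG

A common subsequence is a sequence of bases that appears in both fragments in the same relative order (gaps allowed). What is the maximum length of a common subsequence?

7

One common subsequence of length 7: G (fragment 1 #1, fragment 2 #3), then C (fragment 1 #6, fragment 2 #4), then G (fragment 1 #7, fragment 2 #5), then C (fragment 1 #8, fragment 2 #6), then T (fragment 1 #9, fragment 2 #7), then G (fragment 1 #10, fragment 2 #8), then G (fragment 1 #11, fragment 2 #9). The LCS DP gives dp[11][9] = 7, so this is optimal.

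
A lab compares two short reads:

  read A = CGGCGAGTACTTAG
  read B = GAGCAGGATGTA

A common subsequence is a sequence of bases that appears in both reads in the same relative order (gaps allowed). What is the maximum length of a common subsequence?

Match G at read A[2]=read B[1], G at read A[3]=read B[3], C at read A[4]=read B[4], G at read A[5]=read B[6], G at read A[7]=read B[7], A at read A[9]=read B[8], T at read A[11]=read B[9], T at read A[12]=read B[11], A at read A[13]=read B[12] — 9 bases in the same relative order in both. dp[14][12] = 9 confirms this is the maximum.

9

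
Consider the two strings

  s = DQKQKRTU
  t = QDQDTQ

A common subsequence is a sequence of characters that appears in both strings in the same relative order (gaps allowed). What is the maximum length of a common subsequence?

Let dp[i][j] be the LCS length of the first i characters of s and the first j characters of t. dp[i][j] = dp[i-1][j-1]+1 when the i-th and j-th characters match, else max(dp[i-1][j], dp[i][j-1]).
    ·  Q  D  Q  D  T  Q
 ·  0  0  0  0  0  0  0
 D  0  0  1  1  1  1  1
 Q  0  1  1  2  2  2  2
 K  0  1  1  2  2  2  2
 Q  0  1  1  2  2  2  3
 K  0  1  1  2  2  2  3
 R  0  1  1  2  2  2  3
 T  0  1  1  2  2  3  3
 U  0  1  1  2  2  3  3
dp[8][6] = 3. One LCS (by backtracking along matches): DQQ.

3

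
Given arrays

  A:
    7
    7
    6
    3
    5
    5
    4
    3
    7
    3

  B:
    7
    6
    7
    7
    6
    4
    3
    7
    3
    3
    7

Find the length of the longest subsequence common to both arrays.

7

Let dp[i][j] be the LCS length of the first i values of A and the first j values of B. dp[i][j] = dp[i-1][j-1]+1 when the i-th and j-th values match, else max(dp[i-1][j], dp[i][j-1]).
    ·  7  6  7  7  6  4  3  7  3  3  7
 ·  0  0  0  0  0  0  0  0  0  0  0  0
 7  0  1  1  1  1  1  1  1  1  1  1  1
 7  0  1  1  2  2  2  2  2  2  2  2  2
 6  0  1  2  2  2  3  3  3  3  3  3  3
 3  0  1  2  2  2  3  3  4  4  4  4  4
 5  0  1  2  2  2  3  3  4  4  4  4  4
 5  0  1  2  2  2  3  3  4  4  4  4  4
 4  0  1  2  2  2  3  4  4  4  4  4  4
 3  0  1  2  2  2  3  4  5  5  5  5  5
 7  0  1  2  3  3  3  4  5  6  6  6  6
 3  0  1  2  3  3  3  4  5  6  7  7  7
dp[10][11] = 7. One LCS (by backtracking along matches): 7, 7, 6, 4, 3, 7, 3.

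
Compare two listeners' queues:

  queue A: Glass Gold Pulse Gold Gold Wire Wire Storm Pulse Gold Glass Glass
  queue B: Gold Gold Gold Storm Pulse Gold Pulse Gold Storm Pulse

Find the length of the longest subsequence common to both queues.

6

Taking Gold at queue A[2]=queue B[3], Pulse at queue A[3]=queue B[5], Gold at queue A[4]=queue B[6], Gold at queue A[5]=queue B[8], Storm at queue A[8]=queue B[9], Pulse at queue A[9]=queue B[10] gives a common subsequence of length 6. dp[12][10] = 6 confirms this is the maximum.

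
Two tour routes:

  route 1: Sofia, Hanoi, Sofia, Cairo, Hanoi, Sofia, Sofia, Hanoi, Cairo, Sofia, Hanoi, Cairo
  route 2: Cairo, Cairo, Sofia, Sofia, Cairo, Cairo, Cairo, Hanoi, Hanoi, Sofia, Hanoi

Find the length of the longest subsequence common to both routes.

7

Taking Sofia [1,3], Sofia [3,4], Cairo [4,7], Hanoi [5,8], Hanoi [8,9], Sofia [10,10], Hanoi [11,11] gives a common subsequence of length 7. dp[12][11] = 7 confirms this is the maximum.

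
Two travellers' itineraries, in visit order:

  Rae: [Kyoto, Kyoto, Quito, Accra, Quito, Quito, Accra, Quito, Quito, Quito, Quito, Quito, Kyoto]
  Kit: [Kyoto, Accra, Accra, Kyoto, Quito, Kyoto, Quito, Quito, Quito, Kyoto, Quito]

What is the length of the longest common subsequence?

One common subsequence of length 8: Kyoto [2,1] → Accra [4,2] → Accra [7,3] → Quito [8,5] → Quito [9,7] → Quito [10,8] → Quito [11,9] → Quito [12,11]. Since dp[13][11] = 8, nothing longer is possible.

8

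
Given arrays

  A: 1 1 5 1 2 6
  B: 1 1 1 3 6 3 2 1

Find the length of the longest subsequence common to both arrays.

Match 1 [1,1]; then 1 [2,2]; then 1 [4,3]; then 2 [5,7] — 4 values in the same relative order in both. dp[6][8] = 4 confirms this is the maximum.

4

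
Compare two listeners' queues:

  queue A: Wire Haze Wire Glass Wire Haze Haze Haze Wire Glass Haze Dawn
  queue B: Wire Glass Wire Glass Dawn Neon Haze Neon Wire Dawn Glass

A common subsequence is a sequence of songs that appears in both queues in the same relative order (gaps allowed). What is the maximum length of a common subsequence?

Match Wire (queue A #1, queue B #1); then Wire (queue A #3, queue B #3); then Glass (queue A #4, queue B #4); then Haze (queue A #6, queue B #7); then Wire (queue A #9, queue B #9); then Glass (queue A #10, queue B #11) — 6 songs in the same relative order in both, and the DP table's final entry dp[12][11] is also 6, so no common subsequence is longer.

6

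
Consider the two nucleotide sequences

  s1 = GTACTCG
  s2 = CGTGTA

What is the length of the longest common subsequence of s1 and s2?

3

Taking G [1,4], then T [2,5], then A [3,6] gives a common subsequence of length 3. The LCS DP gives dp[7][6] = 3, so this is optimal.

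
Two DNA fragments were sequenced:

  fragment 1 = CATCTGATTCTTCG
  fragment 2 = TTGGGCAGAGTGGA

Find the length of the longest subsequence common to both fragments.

Match C [1,6]; then A [2,7]; then G [6,8]; then A [7,9]; then T [8,11]; then G [14,13] — 6 bases in the same relative order in both. dp[14][14] = 6 confirms this is the maximum.

6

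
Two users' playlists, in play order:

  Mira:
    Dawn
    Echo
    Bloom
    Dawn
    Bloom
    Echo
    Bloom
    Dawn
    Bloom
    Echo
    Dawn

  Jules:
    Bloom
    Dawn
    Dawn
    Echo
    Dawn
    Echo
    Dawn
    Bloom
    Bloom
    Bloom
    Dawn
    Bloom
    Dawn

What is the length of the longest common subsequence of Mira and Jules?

8

Pick Dawn [1,5], Echo [2,6], Bloom [3,8], Bloom [5,9], Bloom [7,10], Dawn [8,11], Bloom [9,12], Dawn [11,13]; all 8 songs appear in both, in order. Since dp[11][13] = 8, nothing longer is possible.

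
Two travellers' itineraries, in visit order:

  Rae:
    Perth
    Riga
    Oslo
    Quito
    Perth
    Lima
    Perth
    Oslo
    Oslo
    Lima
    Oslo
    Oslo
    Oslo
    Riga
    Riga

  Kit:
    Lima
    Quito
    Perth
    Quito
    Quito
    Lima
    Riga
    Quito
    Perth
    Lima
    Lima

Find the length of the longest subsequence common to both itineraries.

6

Match Perth [1,3] → Riga [2,7] → Quito [4,8] → Perth [5,9] → Lima [6,10] → Lima [10,11] — 6 stops in the same relative order in both, and the DP table's final entry dp[15][11] is also 6, so no common subsequence is longer.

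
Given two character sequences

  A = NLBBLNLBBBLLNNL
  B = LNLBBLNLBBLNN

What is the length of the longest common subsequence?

12

One common subsequence of length 12: N at A[1]=B[2], L at A[2]=B[3], B at A[3]=B[4], B at A[4]=B[5], L at A[5]=B[6], N at A[6]=B[7], L at A[7]=B[8], B at A[9]=B[9], B at A[10]=B[10], L at A[12]=B[11], N at A[13]=B[12], N at A[14]=B[13], and the DP table's final entry dp[15][13] is also 12, so no common subsequence is longer.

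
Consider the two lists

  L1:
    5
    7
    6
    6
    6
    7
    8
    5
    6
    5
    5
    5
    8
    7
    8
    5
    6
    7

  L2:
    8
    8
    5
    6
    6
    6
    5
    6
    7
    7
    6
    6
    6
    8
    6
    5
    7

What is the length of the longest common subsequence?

10

Taking 5 at L1[1]=L2[3], then 6 at L1[3]=L2[4], then 6 at L1[4]=L2[5], then 6 at L1[5]=L2[6], then 5 at L1[8]=L2[7], then 6 at L1[9]=L2[8], then 7 at L1[14]=L2[10], then 8 at L1[15]=L2[14], then 5 at L1[16]=L2[16], then 7 at L1[18]=L2[17] gives a common subsequence of length 10. The LCS DP gives dp[18][17] = 10, so this is optimal.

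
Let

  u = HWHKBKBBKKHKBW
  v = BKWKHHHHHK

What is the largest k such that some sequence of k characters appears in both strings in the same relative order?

Taking B at u[5]=v[1], K at u[6]=v[2], K at u[9]=v[4], H at u[11]=v[9], K at u[12]=v[10] gives a common subsequence of length 5. Since dp[14][10] = 5, nothing longer is possible.

5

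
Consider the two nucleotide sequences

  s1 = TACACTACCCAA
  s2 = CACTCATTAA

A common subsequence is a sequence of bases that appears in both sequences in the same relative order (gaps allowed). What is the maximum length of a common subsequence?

Let dp[i][j] be the LCS length of the first i bases of s1 and the first j bases of s2. dp[i][j] = dp[i-1][j-1]+1 when the i-th and j-th bases match, else max(dp[i-1][j], dp[i][j-1]).
    ·  C  A  C  T  C  A  T  T  A  A
 ·  0  0  0  0  0  0  0  0  0  0  0
 T  0  0  0  0  1  1  1  1  1  1  1
 A  0  0  1  1  1  1  2  2  2  2  2
 C  0  1  1  2  2  2  2  2  2  2  2
 A  0  1  2  2  2  2  3  3  3  3  3
 C  0  1  2  3  3  3  3  3  3  3  3
 T  0  1  2  3  4  4  4  4  4  4  4
 A  0  1  2  3  4  4  5  5  5  5  5
 C  0  1  2  3  4  5  5  5  5  5  5
 C  0  1  2  3  4  5  5  5  5  5  5
 C  0  1  2  3  4  5  5  5  5  5  5
 A  0  1  2  3  4  5  6  6  6  6  6
 A  0  1  2  3  4  5  6  6  6  7  7
dp[12][10] = 7. One LCS (by backtracking along matches): CACTAAA.

7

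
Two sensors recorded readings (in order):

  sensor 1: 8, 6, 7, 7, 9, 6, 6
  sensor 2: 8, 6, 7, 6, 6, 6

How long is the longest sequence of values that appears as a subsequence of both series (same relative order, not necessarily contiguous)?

Let dp[i][j] be the LCS length of the first i values of sensor 1 and the first j values of sensor 2. dp[i][j] = dp[i-1][j-1]+1 when the i-th and j-th values match, else max(dp[i-1][j], dp[i][j-1]).
    ·  8  6  7  6  6  6
 ·  0  0  0  0  0  0  0
 8  0  1  1  1  1  1  1
 6  0  1  2  2  2  2  2
 7  0  1  2  3  3  3  3
 7  0  1  2  3  3  3  3
 9  0  1  2  3  3  3  3
 6  0  1  2  3  4  4  4
 6  0  1  2  3  4  5  5
dp[7][6] = 5. One LCS (by backtracking along matches): 8, 6, 7, 6, 6.

5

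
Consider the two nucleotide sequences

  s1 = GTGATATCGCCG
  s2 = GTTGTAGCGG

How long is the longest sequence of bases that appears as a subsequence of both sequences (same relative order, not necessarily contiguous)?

8

One common subsequence of length 8: G [1,1]; then T [2,3]; then G [3,4]; then T [5,5]; then A [6,6]; then C [8,8]; then G [9,9]; then G [12,10]. The LCS DP gives dp[12][10] = 8, so this is optimal.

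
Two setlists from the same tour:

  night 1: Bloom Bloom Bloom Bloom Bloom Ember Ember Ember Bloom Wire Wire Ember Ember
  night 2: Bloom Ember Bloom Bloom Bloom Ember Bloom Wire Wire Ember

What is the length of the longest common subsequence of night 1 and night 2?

One common subsequence of length 9: Bloom (night 1 #1, night 2 #1); then Bloom (night 1 #3, night 2 #3); then Bloom (night 1 #4, night 2 #4); then Bloom (night 1 #5, night 2 #5); then Ember (night 1 #8, night 2 #6); then Bloom (night 1 #9, night 2 #7); then Wire (night 1 #10, night 2 #8); then Wire (night 1 #11, night 2 #9); then Ember (night 1 #13, night 2 #10). dp[13][10] = 9 confirms this is the maximum.

9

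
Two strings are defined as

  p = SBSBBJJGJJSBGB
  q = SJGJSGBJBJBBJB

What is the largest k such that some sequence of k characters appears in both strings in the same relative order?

8

Taking S at p[3]=q[1], then J at p[6]=q[2], then J at p[7]=q[4], then G at p[8]=q[6], then J at p[9]=q[8], then J at p[10]=q[10], then B at p[12]=q[12], then B at p[14]=q[14] gives a common subsequence of length 8. The LCS DP gives dp[14][14] = 8, so this is optimal.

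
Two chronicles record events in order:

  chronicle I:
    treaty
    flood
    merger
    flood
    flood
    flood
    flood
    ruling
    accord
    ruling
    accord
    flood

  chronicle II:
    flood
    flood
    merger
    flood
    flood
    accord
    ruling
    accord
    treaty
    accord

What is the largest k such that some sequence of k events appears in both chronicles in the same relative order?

7

Taking flood at chronicle I[2]=chronicle II[2] → merger at chronicle I[3]=chronicle II[3] → flood at chronicle I[4]=chronicle II[4] → flood at chronicle I[5]=chronicle II[5] → ruling at chronicle I[8]=chronicle II[7] → accord at chronicle I[9]=chronicle II[8] → accord at chronicle I[11]=chronicle II[10] gives a common subsequence of length 7. Since dp[12][10] = 7, nothing longer is possible.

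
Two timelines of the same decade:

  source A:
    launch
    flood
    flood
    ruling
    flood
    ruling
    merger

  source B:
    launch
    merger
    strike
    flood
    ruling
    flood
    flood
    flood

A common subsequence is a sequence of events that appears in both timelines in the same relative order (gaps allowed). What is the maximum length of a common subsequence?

4

Pick launch (source A #1, source B #1) → flood (source A #2, source B #6) → flood (source A #3, source B #7) → flood (source A #5, source B #8); all 4 events appear in both, in order. Since dp[7][8] = 4, nothing longer is possible.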